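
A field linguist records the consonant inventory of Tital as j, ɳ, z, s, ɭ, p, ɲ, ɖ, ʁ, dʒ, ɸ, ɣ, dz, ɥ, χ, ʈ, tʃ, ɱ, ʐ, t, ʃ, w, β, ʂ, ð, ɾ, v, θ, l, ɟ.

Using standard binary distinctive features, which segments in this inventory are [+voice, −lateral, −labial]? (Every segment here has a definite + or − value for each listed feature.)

Checking each segment against [+voice], [−lateral], [−labial]: /j/ (palatal glide), /ɳ/ (retroflex nasal), /z/ (voiced alveolar fricative), /ɲ/ (palatal nasal), /ɖ/ (voiced retroflex stop), /ʁ/ (voiced uvular fricative), among others, satisfy every feature; every other segment in the inventory fails at least one.

j, ɳ, z, ɲ, ɖ, ʁ, dʒ, ɣ, dz, ʐ, ð, ɾ, ɟ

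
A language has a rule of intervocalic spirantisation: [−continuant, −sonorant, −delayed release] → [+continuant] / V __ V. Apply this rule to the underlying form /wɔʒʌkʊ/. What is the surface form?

[wɔʒʌxʊ]

The only segment in the rule's environment that also matches [−continuant, −sonorant, −delayed release] is /k/. Applying [+continuant] turns the voiceless velar stop into /x/ (voiceless velar fricative), giving [wɔʒʌxʊ].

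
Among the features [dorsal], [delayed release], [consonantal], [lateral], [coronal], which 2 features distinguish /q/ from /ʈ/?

/q/ (voiceless uvular stop) and /ʈ/ (voiceless retroflex stop) agree on [−delayed release], [+consonantal], [−lateral]. They differ on [coronal] (/q/ [−], /ʈ/ [+]), [dorsal] (/q/ [+], /ʈ/ [−]).

[coronal], [dorsal]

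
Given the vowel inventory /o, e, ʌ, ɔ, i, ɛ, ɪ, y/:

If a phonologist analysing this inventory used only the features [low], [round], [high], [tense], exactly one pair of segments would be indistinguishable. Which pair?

On the given features, /ʌ/ and /ɛ/ have an identical profile: [−low], [−round], [−high], [−tense]. No other two segments in the inventory coincide on all 4 features. (They do differ in [back], which is not among the given features.)

ʌ, ɛ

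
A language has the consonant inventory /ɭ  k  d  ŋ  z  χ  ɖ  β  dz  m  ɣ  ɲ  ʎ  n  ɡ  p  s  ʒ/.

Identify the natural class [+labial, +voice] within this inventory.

Checking each segment against [+labial], [+voice]: /β/ (voiced bilabial fricative), /m/ (bilabial nasal) satisfy every feature; every other segment in the inventory fails at least one.

β, m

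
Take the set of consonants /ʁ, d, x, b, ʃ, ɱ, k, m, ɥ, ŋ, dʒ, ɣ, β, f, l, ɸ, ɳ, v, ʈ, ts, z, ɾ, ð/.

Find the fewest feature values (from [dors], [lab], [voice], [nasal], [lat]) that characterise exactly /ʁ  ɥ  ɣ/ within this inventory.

The class [+voice], [−nasal], [+dorsal] has exactly /ʁ, ɥ, ɣ/ as its extension in this inventory. No smaller conjunction from the listed features achieves this: [−nasal, +dorsal] alone would also admit /x, k/; [+voice, +dorsal] alone would also admit /ŋ/; [+voice, −nasal] alone would also admit /d, b, dʒ, β, …/; and checking the remaining two-feature bundles turns up none with this extension.

[+voice, −nasal, +dors]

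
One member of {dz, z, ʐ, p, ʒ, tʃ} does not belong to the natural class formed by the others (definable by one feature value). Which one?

The remaining segments after removing /p/ share [+strident]; /p/ (voiceless bilabial stop) is [−strident]. For every other candidate removal, the leftover set fails to share any single feature value that the removed segment lacks.

p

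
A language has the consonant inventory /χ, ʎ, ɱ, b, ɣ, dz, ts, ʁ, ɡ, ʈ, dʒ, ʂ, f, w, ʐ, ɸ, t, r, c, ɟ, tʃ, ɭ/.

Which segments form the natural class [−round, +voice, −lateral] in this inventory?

ɱ, b, ɣ, dz, ʁ, ɡ, dʒ, ʐ, r, ɟ

Checking each segment against [−round], [+voice], [−lateral]: /ɱ/ (labiodental nasal), /b/ (voiced bilabial stop), /ɣ/ (voiced velar fricative), /dz/ (voiced alveolar affricate), /ʁ/ (voiced uvular fricative), /ɡ/ (voiced velar stop), among others, satisfy every feature; every other segment in the inventory fails at least one.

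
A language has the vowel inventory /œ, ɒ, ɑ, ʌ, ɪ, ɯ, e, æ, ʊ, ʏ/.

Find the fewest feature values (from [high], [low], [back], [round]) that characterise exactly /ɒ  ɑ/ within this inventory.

Every target segment is [+low], [+back]; each remaining inventory member fails at least one of these. Each conjunct is needed — [+back] alone would also admit /ʌ, ɯ, ʊ/; [+low] alone would also admit /æ/ — and no other single listed feature has exactly this extension, so two is the minimum.

[+low, +back]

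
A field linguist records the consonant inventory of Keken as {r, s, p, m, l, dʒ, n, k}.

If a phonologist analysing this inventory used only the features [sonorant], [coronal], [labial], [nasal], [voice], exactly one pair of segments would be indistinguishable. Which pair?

On the given features, /r/ and /l/ have an identical profile: [+sonorant], [+coronal], [-labial], [-nasal], [+voice]. No other two segments in the inventory coincide on all 5 features. (They do differ in [lateral], which is not among the given features.)

r, l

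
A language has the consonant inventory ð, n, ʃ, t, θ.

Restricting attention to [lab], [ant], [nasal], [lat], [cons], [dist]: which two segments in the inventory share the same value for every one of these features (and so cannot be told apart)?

/θ/ (voiceless dental fricative) and /ð/ (voiced dental fricative) are both [−labial], [+anterior], [−nasal], [−lateral], [+consonantal], [+distributed], so none of the listed features separates them. (They do differ in [voice], which is not among the given features.) Every other pair in the inventory differs on at least one listed feature.

θ, ð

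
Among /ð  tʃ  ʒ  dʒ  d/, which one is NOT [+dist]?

d

Every segment except /d/ is [+distributed]. /d/ (voiced alveolar stop) is [-distributed], so it is the exception.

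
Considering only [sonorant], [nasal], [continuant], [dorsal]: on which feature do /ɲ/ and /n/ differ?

The two segments share [+sonorant], [+nasal], [−continuant]. The only feature from the list on which they differ: /ɲ/ is [+dorsal] while /n/ is [−dorsal].

[dorsal]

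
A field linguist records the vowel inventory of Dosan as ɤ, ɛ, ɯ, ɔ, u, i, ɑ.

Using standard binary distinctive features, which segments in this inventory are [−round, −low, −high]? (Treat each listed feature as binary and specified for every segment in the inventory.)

ɤ, ɛ

Among the inventory, the [−round] segments are /ɤ, ɛ, ɯ, i, ɑ/.
Intersecting with [−low] gives /ɤ, ɛ, ɯ, i/.
Among these, [−high] leaves /ɤ, ɛ/.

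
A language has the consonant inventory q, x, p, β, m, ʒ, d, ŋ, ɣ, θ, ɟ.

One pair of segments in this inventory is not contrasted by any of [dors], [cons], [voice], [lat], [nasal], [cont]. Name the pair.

On the given features, /β/ and /ʒ/ have an identical profile: [−dorsal], [+consonantal], [+voice], [−lateral], [−nasal], [+continuant]. No other two segments in the inventory coincide on all 6 features. (They do differ in [strident], [labial] and [coronal], which are not among the given features.)

β, ʒ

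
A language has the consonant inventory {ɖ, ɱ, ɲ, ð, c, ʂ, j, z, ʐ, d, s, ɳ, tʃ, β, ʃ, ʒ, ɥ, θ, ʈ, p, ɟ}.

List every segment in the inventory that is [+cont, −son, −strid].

Checking each segment against [+continuant], [−sonorant], [−strident]: /ð/ (voiced dental fricative), /β/ (voiced bilabial fricative), /θ/ (voiceless dental fricative) satisfy every feature; every other segment in the inventory fails at least one.

ð, β, θ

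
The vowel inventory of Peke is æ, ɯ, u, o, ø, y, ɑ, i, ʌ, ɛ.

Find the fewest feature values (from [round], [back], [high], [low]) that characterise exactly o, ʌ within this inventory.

[−high, −low, +back]

Every target segment is [−high], [−low], [+back]; each remaining inventory member fails at least one of these. Each conjunct is needed — [−low, +back] alone would also admit /ɯ, u/; [−high, +back] alone would also admit /ɑ/; [−high, −low] alone would also admit /ø, ɛ/ — and no other combination of two listed features has exactly this extension, so three is the minimum.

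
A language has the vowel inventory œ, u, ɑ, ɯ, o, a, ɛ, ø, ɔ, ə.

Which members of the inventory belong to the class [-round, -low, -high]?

Eliminate segments failing any feature: /œ, u, o, ø, ɔ/ are [+round]; /ɑ, a/ are [+low]; /ɯ/ is [+high]. The remaining /ɛ, ə/ satisfy [-round], [-low], [-high].

ɛ, ə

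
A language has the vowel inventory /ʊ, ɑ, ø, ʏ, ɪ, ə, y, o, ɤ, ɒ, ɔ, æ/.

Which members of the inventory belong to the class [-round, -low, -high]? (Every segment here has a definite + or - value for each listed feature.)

Among the inventory, the [-round] segments are /ɑ, ɪ, ə, ɤ, æ/.
Among these, [-low] gives /ɪ, ə, ɤ/.
Intersecting with [-high] leaves /ə, ɤ/.

ə, ɤ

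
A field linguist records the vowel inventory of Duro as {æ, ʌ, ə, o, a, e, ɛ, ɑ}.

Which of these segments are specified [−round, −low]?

ʌ, ə, e, ɛ

Checking each segment against [−round], [−low]: /ʌ/ (mid back unrounded lax vowel), /ə/ (mid central vowel (schwa)), /e/ (mid front unrounded tense vowel), /ɛ/ (mid front unrounded lax vowel) satisfy every feature; every other segment in the inventory fails at least one.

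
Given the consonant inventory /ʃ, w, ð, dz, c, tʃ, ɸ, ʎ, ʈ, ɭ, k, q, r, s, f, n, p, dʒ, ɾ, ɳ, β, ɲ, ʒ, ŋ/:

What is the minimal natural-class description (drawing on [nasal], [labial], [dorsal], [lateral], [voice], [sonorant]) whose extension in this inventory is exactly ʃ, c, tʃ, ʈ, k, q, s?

The class [−voice], [−labial] has exactly /ʃ, c, tʃ, ʈ, k, q, s/ as its extension in this inventory. No smaller conjunction from the listed features achieves this: [−labial] alone would also admit /ð, dz, ʎ, ɭ, …/; [−voice] alone would also admit /ɸ, f, p/; and checking the remaining single features turns up none with this extension.

[−voice, −labial]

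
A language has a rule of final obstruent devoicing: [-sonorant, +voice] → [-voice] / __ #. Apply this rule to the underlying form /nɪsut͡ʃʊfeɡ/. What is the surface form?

The only segment in the rule's environment that also matches [-sonorant, +voice] is /ɡ/. Applying [-voice] turns the voiced velar stop into /k/ (voiceless velar stop), giving [nɪsut͡ʃʊfek].

[nɪsut͡ʃʊfek]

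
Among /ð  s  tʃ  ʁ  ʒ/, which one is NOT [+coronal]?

ʁ

Every segment except /ʁ/ is [+coronal]. /ʁ/ (voiced uvular fricative) is [−coronal], so it is the exception.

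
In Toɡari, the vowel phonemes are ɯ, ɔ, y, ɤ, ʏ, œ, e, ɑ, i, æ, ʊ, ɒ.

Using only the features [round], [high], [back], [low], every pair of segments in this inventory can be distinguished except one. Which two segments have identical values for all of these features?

y, ʏ

On the given features, /y/ and /ʏ/ have an identical profile: [+round], [+high], [−back], [−low]. No other two segments in the inventory coincide on all 4 features. (They do differ in [tense], which is not among the given features.)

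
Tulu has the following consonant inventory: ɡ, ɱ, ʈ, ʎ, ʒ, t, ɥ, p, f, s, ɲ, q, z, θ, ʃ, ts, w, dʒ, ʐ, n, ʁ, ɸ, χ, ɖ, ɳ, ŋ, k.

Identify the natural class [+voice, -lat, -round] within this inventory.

First, the [+voice] segments are /ɡ, ɱ, ʎ, ʒ, ɥ, ɲ, z, w, dʒ, ʐ, n, ʁ, ɖ, ɳ, ŋ/.
Within that set, [-lateral] gives /ɡ, ɱ, ʒ, ɥ, ɲ, z, w, dʒ, ʐ, n, ʁ, ɖ, ɳ, ŋ/.
Within that set, [-round] leaves /ɡ, ɱ, ʒ, ɲ, z, dʒ, ʐ, n, ʁ, ɖ, ɳ, ŋ/.

ɡ, ɱ, ʒ, ɲ, z, dʒ, ʐ, n, ʁ, ɖ, ɳ, ŋ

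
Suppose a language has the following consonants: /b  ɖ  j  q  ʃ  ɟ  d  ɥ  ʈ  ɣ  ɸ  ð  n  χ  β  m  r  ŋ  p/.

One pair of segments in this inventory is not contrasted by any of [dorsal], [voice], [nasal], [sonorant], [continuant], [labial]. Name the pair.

ɖ, d

Both /ɖ/ and /d/ are [−dorsal], [+voice], [−nasal], [−sonorant], [−continuant], [−labial]. Since the list omits [anterior] — which does distinguish the voiced retroflex stop from the voiced alveolar stop — this pair collapses; all other pairs remain distinct.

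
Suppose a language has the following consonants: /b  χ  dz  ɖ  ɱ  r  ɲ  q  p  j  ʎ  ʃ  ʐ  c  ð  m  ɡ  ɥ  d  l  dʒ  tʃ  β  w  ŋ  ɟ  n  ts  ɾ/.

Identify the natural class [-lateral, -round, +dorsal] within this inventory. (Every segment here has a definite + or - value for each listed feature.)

First, the [-lateral] segments are /b, χ, dz, ɖ, ɱ, r, ɲ, q, p, j, ʃ, ʐ, c, ð, m, ɡ, ɥ, d, dʒ, tʃ, β, w, ŋ, ɟ, n, ts, ɾ/.
Of those, [-round] gives /b, χ, dz, ɖ, ɱ, r, ɲ, q, p, j, ʃ, ʐ, c, ð, m, ɡ, d, dʒ, tʃ, β, ŋ, ɟ, n, ts, ɾ/.
Within that set, [+dorsal] leaves /χ, ɲ, q, j, c, ɡ, ŋ, ɟ/.

χ, ɲ, q, j, c, ɡ, ŋ, ɟ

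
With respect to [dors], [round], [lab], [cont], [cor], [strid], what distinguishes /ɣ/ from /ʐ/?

/ɣ/ is the voiced velar fricative and /ʐ/ is the voiced retroflex fricative. Both are [−round], [−labial], [+continuant]. /ɣ/ is [−strident] while /ʐ/ is [+strident]; /ɣ/ is [−coronal] while /ʐ/ is [+coronal]; /ɣ/ is [+dorsal] while /ʐ/ is [−dorsal], so the distinguishing features are [strident], [coronal], [dorsal].

[strident], [coronal], [dorsal]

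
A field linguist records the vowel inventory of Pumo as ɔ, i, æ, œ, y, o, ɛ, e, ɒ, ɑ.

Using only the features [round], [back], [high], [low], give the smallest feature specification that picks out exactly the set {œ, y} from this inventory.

[−back, +round]

Every target segment is [−back], [+round]; each remaining inventory member fails at least one of these. Each conjunct is needed — [+round] alone would also admit /ɔ, o, ɒ/; [−back] alone would also admit /i, æ, ɛ, e/ — and no other single listed feature has exactly this extension, so two is the minimum.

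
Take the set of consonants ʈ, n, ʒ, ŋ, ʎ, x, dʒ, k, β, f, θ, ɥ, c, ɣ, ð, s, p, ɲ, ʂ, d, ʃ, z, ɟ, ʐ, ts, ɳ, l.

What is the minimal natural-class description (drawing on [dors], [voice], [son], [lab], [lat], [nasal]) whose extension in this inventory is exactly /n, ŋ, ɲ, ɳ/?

[+nasal]

The target set is precisely the extension of [+nasal] in this inventory.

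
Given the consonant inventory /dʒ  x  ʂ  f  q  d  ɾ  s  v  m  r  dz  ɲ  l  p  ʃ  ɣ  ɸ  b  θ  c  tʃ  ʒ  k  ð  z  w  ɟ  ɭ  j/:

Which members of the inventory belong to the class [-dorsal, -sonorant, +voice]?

dʒ, d, v, dz, b, ʒ, ð, z

Checking each segment against [-dorsal], [-sonorant], [+voice]: /dʒ/ (voiced postalveolar affricate), /d/ (voiced alveolar stop), /v/ (voiced labiodental fricative), /dz/ (voiced alveolar affricate), /b/ (voiced bilabial stop), /ʒ/ (voiced postalveolar fricative), among others, satisfy every feature; every other segment in the inventory fails at least one.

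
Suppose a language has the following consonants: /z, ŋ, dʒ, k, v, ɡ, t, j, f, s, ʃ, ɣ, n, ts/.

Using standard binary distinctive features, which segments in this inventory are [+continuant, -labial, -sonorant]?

z, s, ʃ, ɣ

Checking each segment against [+continuant], [-labial], [-sonorant]: /z/ (voiced alveolar fricative), /s/ (voiceless alveolar fricative), /ʃ/ (voiceless postalveolar fricative), /ɣ/ (voiced velar fricative) satisfy every feature; every other segment in the inventory fails at least one.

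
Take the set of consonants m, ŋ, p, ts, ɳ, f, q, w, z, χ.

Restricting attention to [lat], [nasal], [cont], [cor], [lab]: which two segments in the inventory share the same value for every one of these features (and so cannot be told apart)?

/w/ (labial-velar glide) and /f/ (voiceless labiodental fricative) are both [−lateral], [−nasal], [+continuant], [−coronal], [+labial], so none of the listed features separates them. (They do differ in [sonorant], [voice], [round] and [dorsal], which are not among the given features.) Every other pair in the inventory differs on at least one listed feature.

w, f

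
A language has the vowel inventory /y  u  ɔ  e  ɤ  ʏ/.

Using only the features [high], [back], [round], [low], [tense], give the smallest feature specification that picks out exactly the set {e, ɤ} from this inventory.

[−round]

Every target segment is [−round] and no other inventory member is, so one feature is enough.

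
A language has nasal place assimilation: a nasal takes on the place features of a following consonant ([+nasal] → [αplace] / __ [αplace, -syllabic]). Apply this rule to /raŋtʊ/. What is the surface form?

In /raŋtʊ/, the nasal /ŋ/ precedes /t/, which is [+coronal]. The nasal assimilates in place, becoming the [+coronal] nasal /n/. The surface form is [rantʊ].

[rantʊ]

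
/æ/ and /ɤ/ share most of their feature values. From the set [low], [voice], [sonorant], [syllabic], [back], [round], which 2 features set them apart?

/æ/ is the low front unrounded vowel and /ɤ/ is the mid back unrounded tense vowel. Both are [+voice], [+sonorant], [+syllabic], [−round]. /æ/ is [+low] while /ɤ/ is [−low]; /æ/ is [−back] while /ɤ/ is [+back], so the distinguishing features are [low], [back].

[low], [back]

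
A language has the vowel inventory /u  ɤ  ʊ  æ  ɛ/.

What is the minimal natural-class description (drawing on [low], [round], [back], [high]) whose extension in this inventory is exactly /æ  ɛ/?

[−back]

/æ, ɛ/ are exactly the [−back] segments in the inventory, so a single feature suffices.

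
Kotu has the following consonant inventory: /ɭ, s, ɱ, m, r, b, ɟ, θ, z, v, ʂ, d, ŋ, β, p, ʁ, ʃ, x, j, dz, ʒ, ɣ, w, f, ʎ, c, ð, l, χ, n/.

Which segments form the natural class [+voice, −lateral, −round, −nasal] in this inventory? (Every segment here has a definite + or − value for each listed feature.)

Checking each segment against [+voice], [−lateral], [−round], [−nasal]: /r/ (alveolar trill), /b/ (voiced bilabial stop), /ɟ/ (voiced palatal stop), /z/ (voiced alveolar fricative), /v/ (voiced labiodental fricative), /d/ (voiced alveolar stop), among others, satisfy every feature; every other segment in the inventory fails at least one.

r, b, ɟ, z, v, d, β, ʁ, j, dz, ʒ, ɣ, ð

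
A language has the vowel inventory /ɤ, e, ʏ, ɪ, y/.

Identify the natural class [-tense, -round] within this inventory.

ɪ

Checking each segment against [-tense], [-round]: /ɪ/ (high front unrounded lax vowel) satisfies every feature; every other segment in the inventory fails at least one.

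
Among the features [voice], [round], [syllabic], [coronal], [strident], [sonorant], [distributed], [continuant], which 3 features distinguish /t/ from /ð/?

[voice], [continuant], [distributed]

The two segments share [−round], [−syllabic], [+coronal], [−strident], [−sonorant]. The only features from the list on which they differ: /t/ is [−voice] while /ð/ is [+voice]; /t/ is [−continuant] while /ð/ is [+continuant]; /t/ is [−distributed] while /ð/ is [+distributed].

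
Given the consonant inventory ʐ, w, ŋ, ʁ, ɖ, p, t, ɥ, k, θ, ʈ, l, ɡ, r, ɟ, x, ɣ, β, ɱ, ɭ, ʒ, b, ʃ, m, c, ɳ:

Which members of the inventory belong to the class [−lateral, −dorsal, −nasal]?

ʐ, ɖ, p, t, θ, ʈ, r, β, ʒ, b, ʃ

Among the inventory, the [−lateral] segments are /ʐ, w, ŋ, ʁ, ɖ, p, t, ɥ, k, θ, ʈ, ɡ, r, ɟ, x, ɣ, β, ɱ, ʒ, b, ʃ, m, c, ɳ/.
Then [−dorsal] gives /ʐ, ɖ, p, t, θ, ʈ, r, β, ɱ, ʒ, b, ʃ, m, ɳ/.
Of those, [−nasal] leaves /ʐ, ɖ, p, t, θ, ʈ, r, β, ʒ, b, ʃ/.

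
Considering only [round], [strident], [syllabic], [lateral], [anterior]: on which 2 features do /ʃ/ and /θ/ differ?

The two segments share [-round], [-syllabic], [-lateral]. The only features from the list on which they differ: /ʃ/ is [+strident] while /θ/ is [-strident]; /ʃ/ is [-anterior] while /θ/ is [+anterior].

[strident], [anterior]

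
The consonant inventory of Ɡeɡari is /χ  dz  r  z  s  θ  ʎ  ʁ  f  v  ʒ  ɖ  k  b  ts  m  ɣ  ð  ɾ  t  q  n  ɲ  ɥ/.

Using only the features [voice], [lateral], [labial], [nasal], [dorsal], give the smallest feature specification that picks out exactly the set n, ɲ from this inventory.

/n, ɲ/ are all [+nasal], [-labial], and no other segment in the inventory matches both values. Dropping any one of them over-generates: [-labial] alone would also admit /χ, dz, r, z, …/; [+nasal] alone would also admit /m/. No other single listed feature picks out exactly this set either, so fewer than two features will not do.

[+nasal, -labial]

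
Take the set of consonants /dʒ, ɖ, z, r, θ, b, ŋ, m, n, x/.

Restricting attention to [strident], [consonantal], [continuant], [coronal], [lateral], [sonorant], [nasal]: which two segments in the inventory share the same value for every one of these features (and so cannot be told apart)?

Both /ŋ/ and /m/ are [−strident], [+consonantal], [−continuant], [−coronal], [−lateral], [+sonorant], [+nasal]. Since the list omits [labial] and [dorsal] — which do distinguish the velar nasal from the bilabial nasal — this pair collapses; all other pairs remain distinct.

ŋ, m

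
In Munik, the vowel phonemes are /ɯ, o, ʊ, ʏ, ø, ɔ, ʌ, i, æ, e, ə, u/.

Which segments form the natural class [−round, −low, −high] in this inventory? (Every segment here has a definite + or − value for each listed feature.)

ʌ, e, ə

First, the [−round] segments are /ɯ, ʌ, i, æ, e, ə/.
Of those, [−low] gives /ɯ, ʌ, i, e, ə/.
Among these, [−high] leaves /ʌ, e, ə/.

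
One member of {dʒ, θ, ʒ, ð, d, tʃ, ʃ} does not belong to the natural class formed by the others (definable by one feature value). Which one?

d

/θ, tʃ, ʒ, dʒ, ʃ, ð/ are all [+distributed], but /d/ (voiced alveolar stop) is [-distributed]. No other single segment can be removed to leave a set sharing one feature value that the removed segment lacks, so /d/ is the odd one out.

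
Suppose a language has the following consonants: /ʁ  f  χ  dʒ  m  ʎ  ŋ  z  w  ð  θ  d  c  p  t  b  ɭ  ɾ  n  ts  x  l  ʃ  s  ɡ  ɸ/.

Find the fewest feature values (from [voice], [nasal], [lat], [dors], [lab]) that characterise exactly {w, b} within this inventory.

/w, b/ are all [+voice], [-nasal], [+labial], and no other segment in the inventory matches all three values. Dropping any one of them over-generates: [-nasal, +labial] alone would also admit /f, p, ɸ/; [+voice, +labial] alone would also admit /m/; [+voice, -nasal] alone would also admit /ʁ, dʒ, ʎ, z, …/. No other combination of two listed features picks out exactly this set either, so fewer than three features will not do.

[+voice, -nasal, +lab]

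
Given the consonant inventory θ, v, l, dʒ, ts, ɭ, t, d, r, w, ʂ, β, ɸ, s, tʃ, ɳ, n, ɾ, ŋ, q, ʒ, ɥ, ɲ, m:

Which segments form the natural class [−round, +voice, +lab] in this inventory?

v, β, m

Eliminate segments failing any feature: /θ, ts, t, ʂ, ɸ, s, tʃ, q/ are [−voice]; /l, dʒ, ɭ, d, r, ɳ, n, ɾ, ŋ, ʒ, ɲ/ are [−labial]; /w, ɥ/ are [+round]. The remaining /v, β, m/ satisfy [−round], [+voice], [+labial].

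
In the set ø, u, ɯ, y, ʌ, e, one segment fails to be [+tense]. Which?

/ʌ/ is the mid back unrounded lax vowel, which is [−tense]; the rest — /y, e, u, ɯ, ø/ — are [+tense].

ʌ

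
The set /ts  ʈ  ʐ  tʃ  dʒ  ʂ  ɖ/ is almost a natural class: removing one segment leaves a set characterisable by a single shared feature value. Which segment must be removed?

The remaining segments after removing /ts/ share [−anterior]; /ts/ (voiceless alveolar affricate) is [+anterior]. For every other candidate removal, the leftover set fails to share any single feature value that the removed segment lacks.

ts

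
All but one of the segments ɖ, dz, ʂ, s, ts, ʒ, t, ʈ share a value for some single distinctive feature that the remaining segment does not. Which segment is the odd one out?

ʒ

[distributed] groups all but one: /s, ʂ, dz, t, ts, ʈ, ɖ/ share [-distributed] while /ʒ/ (voiced postalveolar fricative) alone is [+distributed]. Removing any other segment would not leave a single-feature class that excludes it.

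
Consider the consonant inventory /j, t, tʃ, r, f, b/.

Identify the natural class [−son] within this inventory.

t, tʃ, f, b

The feature [sonorant] marks segments produced without turbulent airflow (nasals, liquids, glides, vowels). In this inventory /t, tʃ, f, b/ lack that property, so they are [−sonorant]; /j, r/ are [+sonorant].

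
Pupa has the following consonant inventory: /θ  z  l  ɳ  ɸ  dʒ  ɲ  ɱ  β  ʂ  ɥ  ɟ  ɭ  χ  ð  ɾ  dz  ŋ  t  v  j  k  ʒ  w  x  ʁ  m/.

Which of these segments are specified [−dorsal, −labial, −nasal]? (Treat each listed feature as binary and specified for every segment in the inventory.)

Eliminate segments failing any feature: /ɳ/ is [+nasal]; /ɸ, ɱ, β, v, m/ are [+labial]; /ɲ, ɥ, ɟ, χ, ŋ, j, k, w, x, ʁ/ are [+dorsal]. The remaining /θ, z, l, dʒ, ʂ, ɭ, ð, ɾ, dz, t, ʒ/ satisfy [−dorsal], [−labial], [−nasal].

θ, z, l, dʒ, ʂ, ɭ, ð, ɾ, dz, t, ʒ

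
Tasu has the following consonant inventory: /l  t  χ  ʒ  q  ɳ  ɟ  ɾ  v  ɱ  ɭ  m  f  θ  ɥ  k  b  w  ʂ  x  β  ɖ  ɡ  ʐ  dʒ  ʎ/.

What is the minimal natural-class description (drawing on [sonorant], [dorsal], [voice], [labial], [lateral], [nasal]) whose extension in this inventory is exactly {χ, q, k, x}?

[-voice, +dorsal]

The class [-voice], [+dorsal] has exactly /χ, q, k, x/ as its extension in this inventory. No smaller conjunction from the listed features achieves this: [+dorsal] alone would also admit /ɟ, ɥ, w, ɡ, …/; [-voice] alone would also admit /t, f, θ, ʂ/; and checking the remaining single features turns up none with this extension.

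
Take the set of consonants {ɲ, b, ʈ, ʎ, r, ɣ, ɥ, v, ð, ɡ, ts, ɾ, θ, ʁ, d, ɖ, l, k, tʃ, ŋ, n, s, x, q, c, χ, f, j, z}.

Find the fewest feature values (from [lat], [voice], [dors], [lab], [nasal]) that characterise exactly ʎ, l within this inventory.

[+lat]

The target set is precisely the extension of [+lateral] in this inventory.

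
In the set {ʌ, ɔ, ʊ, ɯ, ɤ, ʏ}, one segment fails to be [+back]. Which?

ʏ

Every segment except /ʏ/ is [+back]. /ʏ/ (high front rounded lax vowel) is [−back], so it is the exception.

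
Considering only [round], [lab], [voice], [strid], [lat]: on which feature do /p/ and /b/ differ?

The two segments share [−round], [+labial], [−strident], [−lateral]. The only feature from the list on which they differ: /p/ is [−voice] while /b/ is [+voice].

[voice]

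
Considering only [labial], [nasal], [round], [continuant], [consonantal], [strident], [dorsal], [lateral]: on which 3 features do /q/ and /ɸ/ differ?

[continuant], [labial], [dorsal]

/q/ is the voiceless uvular stop and /ɸ/ is the voiceless bilabial fricative. Both are [−nasal], [−round], [+consonantal], [−strident], [−lateral]. /q/ is [−continuant] while /ɸ/ is [+continuant]; /q/ is [−labial] while /ɸ/ is [+labial]; /q/ is [+dorsal] while /ɸ/ is [−dorsal], so the distinguishing features are [continuant], [labial], [dorsal].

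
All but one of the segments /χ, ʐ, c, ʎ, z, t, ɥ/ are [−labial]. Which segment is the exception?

ɥ

/t, z, ʎ, c, χ, ʐ/ are all [−labial]; /ɥ/ (labial-palatal glide) is [+labial].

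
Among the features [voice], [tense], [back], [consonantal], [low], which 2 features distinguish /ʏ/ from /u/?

/ʏ/ (high front rounded lax vowel) and /u/ (high back rounded tense vowel) agree on [+voice], [−consonantal], [−low]. They differ on [back] (/ʏ/ [−], /u/ [+]), [tense] (/ʏ/ [−], /u/ [+]).

[back], [tense]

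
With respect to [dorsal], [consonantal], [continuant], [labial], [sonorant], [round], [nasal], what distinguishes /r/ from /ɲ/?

The two segments share [+consonantal], [−labial], [+sonorant], [−round]. The only features from the list on which they differ: /r/ is [−nasal] while /ɲ/ is [+nasal]; /r/ is [+continuant] while /ɲ/ is [−continuant]; /r/ is [−dorsal] while /ɲ/ is [+dorsal].

[nasal], [continuant], [dorsal]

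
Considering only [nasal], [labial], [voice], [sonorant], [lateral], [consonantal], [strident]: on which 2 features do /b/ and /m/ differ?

[sonorant], [nasal]

/b/ is the voiced bilabial stop and /m/ is the bilabial nasal. Both are [+labial], [+voice], [-lateral], [+consonantal], [-strident]. /b/ is [-sonorant] while /m/ is [+sonorant]; /b/ is [-nasal] while /m/ is [+nasal], so the distinguishing features are [sonorant], [nasal].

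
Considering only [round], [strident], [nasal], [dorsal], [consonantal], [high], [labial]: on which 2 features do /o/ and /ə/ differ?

/o/ (mid back rounded tense vowel) and /ə/ (mid central vowel (schwa)) agree on [−strident], [−nasal], [+dorsal], [−consonantal], [−high]. They differ on [labial] (/o/ [+], /ə/ [−]), [round] (/o/ [+], /ə/ [−]).

[labial], [round]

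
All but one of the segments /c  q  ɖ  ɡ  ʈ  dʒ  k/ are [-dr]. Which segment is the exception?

/ɡ, ɖ, c, q, ʈ, k/ are all [-delayed release]; /dʒ/ (voiced postalveolar affricate) is [+delayed release].

dʒ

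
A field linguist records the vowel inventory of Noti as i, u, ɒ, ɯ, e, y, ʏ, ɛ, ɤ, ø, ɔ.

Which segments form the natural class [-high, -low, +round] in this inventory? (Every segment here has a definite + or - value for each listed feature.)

Eliminate segments failing any feature: /i, u, ɯ, y, ʏ/ are [+high]; /ɒ/ is [+low]; /e, ɛ, ɤ/ are [-round]. The remaining /ø, ɔ/ satisfy [-high], [-low], [+round].

ø, ɔ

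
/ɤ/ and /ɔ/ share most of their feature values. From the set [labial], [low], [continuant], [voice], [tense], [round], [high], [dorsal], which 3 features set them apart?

[labial], [round], [tense]

The two segments share [−low], [+continuant], [+voice], [−high], [+dorsal]. The only features from the list on which they differ: /ɤ/ is [−labial] while /ɔ/ is [+labial]; /ɤ/ is [−round] while /ɔ/ is [+round]; /ɤ/ is [+tense] while /ɔ/ is [−tense].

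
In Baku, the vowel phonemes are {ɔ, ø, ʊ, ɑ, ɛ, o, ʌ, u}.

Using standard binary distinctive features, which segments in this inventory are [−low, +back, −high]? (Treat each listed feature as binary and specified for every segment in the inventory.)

ɔ, o, ʌ

Among the inventory, the [−low] segments are /ɔ, ø, ʊ, ɛ, o, ʌ, u/.
Intersecting with [+back] gives /ɔ, ʊ, o, ʌ, u/.
Of those, [−high] leaves /ɔ, o, ʌ/.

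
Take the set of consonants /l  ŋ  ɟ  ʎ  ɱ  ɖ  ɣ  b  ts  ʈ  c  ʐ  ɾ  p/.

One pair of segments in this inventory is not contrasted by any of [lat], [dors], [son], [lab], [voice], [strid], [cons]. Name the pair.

ɟ, ɣ

On the given features, /ɟ/ and /ɣ/ have an identical profile: [−lateral], [+dorsal], [−sonorant], [−labial], [+voice], [−strident], [+consonantal]. No other two segments in the inventory coincide on all 7 features. (They do differ in [continuant] and [back], which are not among the given features.)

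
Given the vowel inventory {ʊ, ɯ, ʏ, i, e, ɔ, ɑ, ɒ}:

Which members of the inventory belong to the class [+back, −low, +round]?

ʊ, ɔ

Eliminate segments failing any feature: /ɯ/ is [−round]; /ʏ, i, e/ are [−back]; /ɑ, ɒ/ are [+low]. The remaining /ʊ, ɔ/ satisfy [+back], [−low], [+round].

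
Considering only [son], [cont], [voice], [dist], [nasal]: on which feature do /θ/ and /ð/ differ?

[voice]

The two segments share [−sonorant], [+continuant], [+distributed], [−nasal]. The only feature from the list on which they differ: /θ/ is [−voice] while /ð/ is [+voice].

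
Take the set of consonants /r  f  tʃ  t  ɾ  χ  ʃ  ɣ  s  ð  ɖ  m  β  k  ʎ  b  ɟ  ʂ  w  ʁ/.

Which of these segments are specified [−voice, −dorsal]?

Eliminate segments failing any feature: /r, ɾ, ɣ, ð, ɖ, m, β, ʎ, b, ɟ, w, ʁ/ are [+voice]; /χ, k/ are [+dorsal]. The remaining /f, tʃ, t, ʃ, s, ʂ/ satisfy [−voice], [−dorsal].

f, tʃ, t, ʃ, s, ʂ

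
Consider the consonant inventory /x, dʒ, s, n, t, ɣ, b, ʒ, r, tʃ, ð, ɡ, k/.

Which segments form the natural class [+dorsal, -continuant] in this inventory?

ɡ, k

Checking each segment against [+dorsal], [-continuant]: /ɡ/ (voiced velar stop), /k/ (voiceless velar stop) satisfy every feature; every other segment in the inventory fails at least one.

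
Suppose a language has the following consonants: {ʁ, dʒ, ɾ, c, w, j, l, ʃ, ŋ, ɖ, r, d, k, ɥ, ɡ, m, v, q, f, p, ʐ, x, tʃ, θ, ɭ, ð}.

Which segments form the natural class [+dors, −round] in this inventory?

ʁ, c, j, ŋ, k, ɡ, q, x

The [+dorsal] segments are /ʁ, c, w, j, ŋ, k, ɥ, ɡ, q, x/.
Among these, [−round] leaves /ʁ, c, j, ŋ, k, ɡ, q, x/.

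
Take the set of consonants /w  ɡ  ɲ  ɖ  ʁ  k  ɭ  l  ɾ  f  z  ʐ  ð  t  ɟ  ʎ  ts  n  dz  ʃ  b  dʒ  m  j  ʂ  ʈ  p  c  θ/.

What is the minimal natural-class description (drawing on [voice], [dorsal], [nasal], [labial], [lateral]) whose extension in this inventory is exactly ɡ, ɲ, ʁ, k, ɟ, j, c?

The class [−lateral], [−labial], [+dorsal] has exactly /ɡ, ɲ, ʁ, k, ɟ, j, c/ as its extension in this inventory. No smaller conjunction from the listed features achieves this: [−labial, +dorsal] alone would also admit /ʎ/; [−lateral, +dorsal] alone would also admit /w/; [−lateral, −labial] alone would also admit /ɖ, ɾ, z, ʐ, …/; and checking the remaining two-feature bundles turns up none with this extension.

[−lateral, −labial, +dorsal]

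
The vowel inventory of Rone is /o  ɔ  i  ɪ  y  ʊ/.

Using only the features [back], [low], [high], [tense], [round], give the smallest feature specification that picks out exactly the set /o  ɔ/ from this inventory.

[-high]

The target set is precisely the extension of [-high] in this inventory.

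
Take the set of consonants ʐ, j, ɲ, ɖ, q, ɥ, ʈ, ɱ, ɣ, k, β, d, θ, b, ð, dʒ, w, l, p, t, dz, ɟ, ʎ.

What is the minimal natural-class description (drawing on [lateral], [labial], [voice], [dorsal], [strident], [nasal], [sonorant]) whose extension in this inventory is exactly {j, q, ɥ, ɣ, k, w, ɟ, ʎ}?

Every target segment is [−nasal], [+dorsal]; each remaining inventory member fails at least one of these. Each conjunct is needed — [+dorsal] alone would also admit /ɲ/; [−nasal] alone would also admit /ʐ, ɖ, ʈ, β, …/ — and no other single listed feature has exactly this extension, so two is the minimum.

[−nasal, +dorsal]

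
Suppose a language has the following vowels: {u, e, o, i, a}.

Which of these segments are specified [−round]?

e, i, a

The feature [round] marks segments produced with lip rounding. In this inventory /e, i, a/ lack that property, so they are [−round]; /u, o/ are [+round].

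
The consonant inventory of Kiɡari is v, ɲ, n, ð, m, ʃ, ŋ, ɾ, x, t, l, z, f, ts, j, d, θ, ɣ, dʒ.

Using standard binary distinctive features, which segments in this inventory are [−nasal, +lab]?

v, f

First, the [−nasal] segments are /v, ð, ʃ, ɾ, x, t, l, z, f, ts, j, d, θ, ɣ, dʒ/.
Intersecting with [+labial] leaves /v, f/.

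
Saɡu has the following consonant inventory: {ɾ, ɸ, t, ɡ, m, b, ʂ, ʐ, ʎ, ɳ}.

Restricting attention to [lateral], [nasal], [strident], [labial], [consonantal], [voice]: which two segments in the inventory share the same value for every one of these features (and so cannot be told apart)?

ɡ, ɾ

/ɡ/ (voiced velar stop) and /ɾ/ (alveolar tap) are both [-lateral], [-nasal], [-strident], [-labial], [+consonantal], [+voice], so none of the listed features separates them. (They do differ in [sonorant], [coronal] and [dorsal], which are not among the given features.) Every other pair in the inventory differs on at least one listed feature.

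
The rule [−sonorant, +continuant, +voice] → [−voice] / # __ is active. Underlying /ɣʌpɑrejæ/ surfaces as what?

Only the initial segment /ɣ/ is both word-initial and matches the structural description. It is a voiced velar fricative, so [−sonorant, +continuant, +voice] holds; changing it to [−voice] with all other features held fixed yields /x/ (voiceless velar fricative). No other segment meets both the structural description and the environment, so the output is [xʌpɑrejæ].

[xʌpɑrejæ]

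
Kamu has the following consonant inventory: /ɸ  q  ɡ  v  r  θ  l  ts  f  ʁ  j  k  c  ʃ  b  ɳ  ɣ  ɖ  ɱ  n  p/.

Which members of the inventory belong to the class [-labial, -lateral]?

q, ɡ, r, θ, ts, ʁ, j, k, c, ʃ, ɳ, ɣ, ɖ, n

First, the [-labial] segments are /q, ɡ, r, θ, l, ts, ʁ, j, k, c, ʃ, ɳ, ɣ, ɖ, n/.
Intersecting with [-lateral] leaves /q, ɡ, r, θ, ts, ʁ, j, k, c, ʃ, ɳ, ɣ, ɖ, n/.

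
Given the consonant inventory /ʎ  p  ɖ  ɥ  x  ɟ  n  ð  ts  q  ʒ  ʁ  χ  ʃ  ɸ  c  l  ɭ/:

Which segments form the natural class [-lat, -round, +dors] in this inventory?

The [-lateral] segments are /p, ɖ, ɥ, x, ɟ, n, ð, ts, q, ʒ, ʁ, χ, ʃ, ɸ, c/.
Then [-round] gives /p, ɖ, x, ɟ, n, ð, ts, q, ʒ, ʁ, χ, ʃ, ɸ, c/.
Within that set, [+dorsal] leaves /x, ɟ, q, ʁ, χ, c/.

x, ɟ, q, ʁ, χ, c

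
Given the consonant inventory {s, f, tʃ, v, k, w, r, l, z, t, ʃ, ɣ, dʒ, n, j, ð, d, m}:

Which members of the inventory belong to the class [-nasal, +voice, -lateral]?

The [-nasal] segments are /s, f, tʃ, v, k, w, r, l, z, t, ʃ, ɣ, dʒ, j, ð, d/.
Within that set, [+voice] gives /v, w, r, l, z, ɣ, dʒ, j, ð, d/.
Among these, [-lateral] leaves /v, w, r, z, ɣ, dʒ, j, ð, d/.

v, w, r, z, ɣ, dʒ, j, ð, d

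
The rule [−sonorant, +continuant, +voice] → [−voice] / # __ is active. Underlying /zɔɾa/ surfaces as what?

[sɔɾa]

The only segment in the rule's environment that also matches [−sonorant, +continuant, +voice] is /z/. Applying [−voice] turns the voiced alveolar fricative into /s/ (voiceless alveolar fricative), giving [sɔɾa].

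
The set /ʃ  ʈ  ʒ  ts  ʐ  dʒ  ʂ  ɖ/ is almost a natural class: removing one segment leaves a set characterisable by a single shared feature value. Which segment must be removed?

[anterior] groups all but one: /ʒ, ʐ, dʒ, ʃ, ʂ, ɖ, ʈ/ share [−anterior] while /ts/ (voiceless alveolar affricate) alone is [+anterior]. Removing any other segment would not leave a single-feature class that excludes it.

ts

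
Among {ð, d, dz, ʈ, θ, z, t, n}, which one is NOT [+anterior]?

/ʈ/ is the voiceless retroflex stop, which is [−anterior]; the rest — /θ, dz, d, t, z, n, ð/ — are [+anterior].

ʈ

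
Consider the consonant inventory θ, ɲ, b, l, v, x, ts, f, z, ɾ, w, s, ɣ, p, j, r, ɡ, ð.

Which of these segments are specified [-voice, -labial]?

The [-voice] segments are /θ, x, ts, f, s, p/.
Then [-labial] leaves /θ, x, ts, s/.

θ, x, ts, s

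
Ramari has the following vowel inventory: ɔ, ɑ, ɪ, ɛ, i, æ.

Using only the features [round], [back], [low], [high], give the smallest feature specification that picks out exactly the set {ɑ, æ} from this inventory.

[+low]

The target set is precisely the extension of [+low] in this inventory.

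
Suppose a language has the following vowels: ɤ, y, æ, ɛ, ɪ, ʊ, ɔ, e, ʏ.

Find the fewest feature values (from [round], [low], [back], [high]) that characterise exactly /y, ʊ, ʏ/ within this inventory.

Every target segment is [+high], [+round]; each remaining inventory member fails at least one of these. Each conjunct is needed — [+round] alone would also admit /ɔ/; [+high] alone would also admit /ɪ/ — and no other single listed feature has exactly this extension, so two is the minimum.

[+high, +round]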